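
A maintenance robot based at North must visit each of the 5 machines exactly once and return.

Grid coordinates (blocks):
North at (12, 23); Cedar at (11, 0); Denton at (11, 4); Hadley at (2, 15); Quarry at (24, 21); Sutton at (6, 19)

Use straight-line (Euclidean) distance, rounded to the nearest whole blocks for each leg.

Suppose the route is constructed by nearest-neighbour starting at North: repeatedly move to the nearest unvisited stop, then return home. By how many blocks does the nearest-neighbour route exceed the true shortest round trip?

The nearest-neighbour route is 1 blocks longer than optimal.

From North: Sutton=7, Quarry=12, Hadley=13, Denton=19, Cedar=23 → choose Sutton (7).
From Sutton: Hadley=6, Denton=16, Quarry=18, Cedar=20 → choose Hadley (6).
From Hadley: Denton=14, Cedar=17, Quarry=23 → choose Denton (14).
From Denton: Cedar=4, Quarry=21 → choose Cedar (4).
From Cedar: Quarry=25 → choose Quarry (25).
NN route North → Sutton → Hadley → Denton → Cedar → Quarry → North costs 68.
Optimal: North → Quarry → Denton → Cedar → Hadley → Sutton → North costs 67 (by enumerating all 60 distinct tours).
Excess = 68 − 67 = 1.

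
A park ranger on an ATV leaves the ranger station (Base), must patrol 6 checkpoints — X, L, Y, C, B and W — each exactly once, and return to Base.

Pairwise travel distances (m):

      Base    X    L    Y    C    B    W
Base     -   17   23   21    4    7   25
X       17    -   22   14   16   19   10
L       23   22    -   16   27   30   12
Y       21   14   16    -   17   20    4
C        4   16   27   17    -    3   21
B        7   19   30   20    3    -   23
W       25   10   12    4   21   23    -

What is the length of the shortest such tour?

Minimum total distance: 79 m.

There are 360 distinct closed tours to check (reversals are equivalent).
Base - X - L - Y - C - B - W - Base: 17+22+16+17+3+23+25 = 123
Base - X - L - Y - C - W - B - Base: 17+22+16+17+21+23+7 = 123
Base - X - L - Y - B - C - W - Base: 17+22+16+20+3+21+25 = 124
Base - X - L - Y - B - W - C - Base: 17+22+16+20+23+21+4 = 123
Base - X - L - Y - W - C - B - Base: 17+22+16+4+21+3+7 = 90
Base - X - L - Y - W - B - C - Base: 17+22+16+4+23+3+4 = 89
Base - X - L - C - Y - B - W - Base: 17+22+27+17+20+23+25 = 151
Base - X - L - C - Y - W - B - Base: 17+22+27+17+4+23+7 = 117
… (352 more)
Base - L - Y - W - X - C - B - Base: 23+16+4+10+16+3+7 = 79  ← best
The minimum is 79.
One optimal route: Base → L → Y → W → X → C → B → Base (or its reverse).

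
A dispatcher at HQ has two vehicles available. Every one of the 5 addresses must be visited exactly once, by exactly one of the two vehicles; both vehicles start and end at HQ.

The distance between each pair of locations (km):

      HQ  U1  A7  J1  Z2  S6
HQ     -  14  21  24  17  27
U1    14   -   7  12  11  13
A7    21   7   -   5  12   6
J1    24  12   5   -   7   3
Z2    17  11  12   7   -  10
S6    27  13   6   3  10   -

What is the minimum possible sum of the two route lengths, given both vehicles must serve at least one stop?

There are 2^4 − 1 = 15 ways to divide the 5 stops into two non-empty groups. For each, the best each vehicle can do is its own shortest tour through its group:
  {U1} + {A7, J1, Z2, S6}: 28 + 54 = 82
  {A7} + {U1, J1, Z2, S6}: 42 + 54 = 96
  {U1, A7} + {J1, Z2, S6}: 42 + 54 = 96
  {J1} + {U1, A7, Z2, S6}: 48 + 54 = 102
  {U1, J1} + {A7, Z2, S6}: 50 + 54 = 104
  {A7, J1} + {U1, Z2, S6}: 50 + 54 = 104
  … (15 splits in total)
Best: vehicle 1 HQ → U1 → HQ = 28; vehicle 2 HQ → A7 → S6 → J1 → Z2 → HQ = 54; combined 82.

Minimum combined distance: 82 km.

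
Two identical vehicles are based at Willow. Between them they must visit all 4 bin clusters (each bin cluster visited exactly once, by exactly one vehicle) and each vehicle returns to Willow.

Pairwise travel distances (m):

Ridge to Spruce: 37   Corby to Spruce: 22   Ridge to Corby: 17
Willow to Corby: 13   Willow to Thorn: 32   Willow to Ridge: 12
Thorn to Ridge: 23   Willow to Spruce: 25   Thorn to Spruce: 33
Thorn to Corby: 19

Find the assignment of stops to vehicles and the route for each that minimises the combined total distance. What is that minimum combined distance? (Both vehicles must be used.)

Minimum combined distance: 114 m.

There are 2^3 − 1 = 7 ways to divide the 4 stops into two non-empty groups. For each, the best each vehicle can do is its own shortest tour through its group:
  {Thorn} + {Ridge, Corby, Spruce}: 64 + 76 = 140
  {Ridge} + {Thorn, Corby, Spruce}: 24 + 90 = 114
  {Thorn, Ridge} + {Corby, Spruce}: 67 + 60 = 127
  {Corby} + {Thorn, Ridge, Spruce}: 26 + 93 = 119
  {Thorn, Corby} + {Ridge, Spruce}: 64 + 74 = 138
  {Ridge, Corby} + {Thorn, Spruce}: 42 + 90 = 132
  … (7 splits in total)
Best: vehicle 1 Willow → Ridge → Willow = 24; vehicle 2 Willow → Corby → Thorn → Spruce → Willow = 90; combined 114.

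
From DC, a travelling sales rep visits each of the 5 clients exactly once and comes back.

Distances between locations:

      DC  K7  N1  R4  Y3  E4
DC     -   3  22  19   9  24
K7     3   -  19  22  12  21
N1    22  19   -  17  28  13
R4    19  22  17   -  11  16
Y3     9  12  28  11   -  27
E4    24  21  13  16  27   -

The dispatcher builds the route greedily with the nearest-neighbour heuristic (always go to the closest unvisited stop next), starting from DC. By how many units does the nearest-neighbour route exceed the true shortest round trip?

From DC: K7=3, Y3=9, R4=19, N1=22, E4=24 → choose K7 (3).
From K7: Y3=12, N1=19, E4=21, R4=22 → choose Y3 (12).
From Y3: R4=11, E4=27, N1=28 → choose R4 (11).
From R4: E4=16, N1=17 → choose E4 (16).
From E4: N1=13 → choose N1 (13).
NN route DC → K7 → Y3 → R4 → E4 → N1 → DC costs 77.
Optimal: DC → K7 → N1 → E4 → R4 → Y3 → DC costs 71 (by enumerating all 60 distinct tours).
Excess = 77 − 71 = 6.

Excess over optimum: 6.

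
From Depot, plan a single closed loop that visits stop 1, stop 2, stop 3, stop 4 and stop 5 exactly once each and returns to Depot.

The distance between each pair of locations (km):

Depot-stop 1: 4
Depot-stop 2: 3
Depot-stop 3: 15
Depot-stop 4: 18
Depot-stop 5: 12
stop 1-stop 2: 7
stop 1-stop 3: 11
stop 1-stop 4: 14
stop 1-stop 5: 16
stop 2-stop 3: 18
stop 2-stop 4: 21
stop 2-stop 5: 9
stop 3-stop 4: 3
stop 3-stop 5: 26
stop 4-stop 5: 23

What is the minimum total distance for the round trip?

Depot-stop 1-stop 2-stop 3-stop 4-stop 5-Depot: 4+7+18+3+23+12 = 67
Depot-stop 1-stop 2-stop 3-stop 5-stop 4-Depot: 4+7+18+26+23+18 = 96
Depot-stop 1-stop 2-stop 4-stop 3-stop 5-Depot: 4+7+21+3+26+12 = 73
Depot-stop 1-stop 2-stop 4-stop 5-stop 3-Depot: 4+7+21+23+26+15 = 96
Depot-stop 1-stop 2-stop 5-stop 3-stop 4-Depot: 4+7+9+26+3+18 = 67
Depot-stop 1-stop 2-stop 5-stop 4-stop 3-Depot: 4+7+9+23+3+15 = 61
Depot-stop 1-stop 3-stop 2-stop 4-stop 5-Depot: 4+11+18+21+23+12 = 89
Depot-stop 1-stop 3-stop 2-stop 5-stop 4-Depot: 4+11+18+9+23+18 = 83
Depot-stop 1-stop 3-stop 4-stop 2-stop 5-Depot: 4+11+3+21+9+12 = 60
Depot-stop 1-stop 3-stop 4-stop 5-stop 2-Depot: 4+11+3+23+9+3 = 53
Depot-stop 1-stop 3-stop 5-stop 2-stop 4-Depot: 4+11+26+9+21+18 = 89
Depot-stop 1-stop 3-stop 5-stop 4-stop 2-Depot: 4+11+26+23+21+3 = 88
Depot-stop 1-stop 4-stop 2-stop 3-stop 5-Depot: 4+14+21+18+26+12 = 95
Depot-stop 1-stop 4-stop 2-stop 5-stop 3-Depot: 4+14+21+9+26+15 = 89
… (46 more)
The minimum is 53.
One optimal route: Depot → stop 1 → stop 3 → stop 4 → stop 5 → stop 2 → Depot (or its reverse).

Shortest round trip = 53 km.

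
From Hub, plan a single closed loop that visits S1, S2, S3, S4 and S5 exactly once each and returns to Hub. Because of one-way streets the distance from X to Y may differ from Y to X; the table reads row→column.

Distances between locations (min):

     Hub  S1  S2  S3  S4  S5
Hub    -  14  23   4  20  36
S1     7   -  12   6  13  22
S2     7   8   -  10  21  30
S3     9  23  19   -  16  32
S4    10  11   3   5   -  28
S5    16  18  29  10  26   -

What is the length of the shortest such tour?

Minimum total distance: 69 min.

Hub - S1 - S2 - S3 - S4 - S5 - Hub: 14+12+10+16+28+16 = 96
Hub - S1 - S2 - S3 - S5 - S4 - Hub: 14+12+10+32+26+10 = 104
Hub - S1 - S2 - S4 - S3 - S5 - Hub: 14+12+21+5+32+16 = 100
Hub - S1 - S2 - S4 - S5 - S3 - Hub: 14+12+21+28+10+9 = 94
Hub - S1 - S2 - S5 - S3 - S4 - Hub: 14+12+30+10+16+10 = 92
Hub - S1 - S2 - S5 - S4 - S3 - Hub: 14+12+30+26+5+9 = 96
Hub - S1 - S3 - S2 - S4 - S5 - Hub: 14+6+19+21+28+16 = 104
Hub - S1 - S3 - S2 - S5 - S4 - Hub: 14+6+19+30+26+10 = 105
Hub - S1 - S3 - S4 - S2 - S5 - Hub: 14+6+16+3+30+16 = 85
Hub - S1 - S3 - S4 - S5 - S2 - Hub: 14+6+16+28+29+7 = 100
Hub - S1 - S3 - S5 - S2 - S4 - Hub: 14+6+32+29+21+10 = 112
Hub - S1 - S3 - S5 - S4 - S2 - Hub: 14+6+32+26+3+7 = 88
Hub - S1 - S4 - S2 - S3 - S5 - Hub: 14+13+3+10+32+16 = 88
Hub - S1 - S4 - S2 - S5 - S3 - Hub: 14+13+3+30+10+9 = 79
… (106 more)
Hub - S3 - S4 - S2 - S1 - S5 - Hub: 4+16+3+8+22+16 = 69  ← best
The minimum is 69.
One optimal route: Hub → S3 → S4 → S2 → S1 → S5 → Hub.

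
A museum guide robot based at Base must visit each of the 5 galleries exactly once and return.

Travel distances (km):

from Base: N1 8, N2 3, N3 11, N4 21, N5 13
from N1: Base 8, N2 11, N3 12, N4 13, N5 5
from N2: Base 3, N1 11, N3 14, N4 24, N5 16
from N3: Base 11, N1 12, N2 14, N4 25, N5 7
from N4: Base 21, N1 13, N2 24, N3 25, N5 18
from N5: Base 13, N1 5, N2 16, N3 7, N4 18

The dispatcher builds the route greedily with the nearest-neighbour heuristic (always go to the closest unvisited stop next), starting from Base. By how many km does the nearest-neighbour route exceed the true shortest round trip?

Excess over optimum: 9 km.

From Base: N2=3, N1=8, N3=11, N5=13, N4=21 → choose N2 (3).
From N2: N1=11, N3=14, N5=16, N4=24 → choose N1 (11).
From N1: N5=5, N3=12, N4=13 → choose N5 (5).
From N5: N3=7, N4=18 → choose N3 (7).
From N3: N4=25 → choose N4 (25).
NN route Base → N2 → N1 → N5 → N3 → N4 → Base costs 72.
Optimal: Base → N1 → N4 → N5 → N3 → N2 → Base costs 63 (by enumerating all 60 distinct tours).
Excess = 72 − 63 = 9.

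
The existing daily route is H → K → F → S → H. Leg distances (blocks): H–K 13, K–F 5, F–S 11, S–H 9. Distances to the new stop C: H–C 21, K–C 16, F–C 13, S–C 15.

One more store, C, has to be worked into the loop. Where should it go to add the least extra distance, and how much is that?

Minimum extra distance: 17 blocks, inserting C between F and S.

Insertion cost between consecutive stops i–j is d(i,C) + d(C,j) − d(i,j):
  between H and K: 21 + 16 − 13 = 24
  between K and F: 16 + 13 − 5 = 24
  between F and S: 13 + 15 − 11 = 17
  between S and H: 15 + 21 − 9 = 27
Cheapest insertion is between F and S, adding 17.
New total = 38 + 17 = 55.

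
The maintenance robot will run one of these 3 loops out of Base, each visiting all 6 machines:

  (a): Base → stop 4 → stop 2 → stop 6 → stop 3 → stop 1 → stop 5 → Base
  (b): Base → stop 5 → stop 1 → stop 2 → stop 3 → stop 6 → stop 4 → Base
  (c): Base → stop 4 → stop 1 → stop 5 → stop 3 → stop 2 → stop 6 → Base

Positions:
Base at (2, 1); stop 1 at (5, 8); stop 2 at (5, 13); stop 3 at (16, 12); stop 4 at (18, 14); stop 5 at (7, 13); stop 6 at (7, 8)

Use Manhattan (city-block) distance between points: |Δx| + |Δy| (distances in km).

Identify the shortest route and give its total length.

Shortest is (c), total 96 km.

(a): 29 + 14 + 7 + 13 + 15 + 7 + 17 = 102
(b): 17 + 7 + 5 + 12 + 13 + 17 + 29 = 100
(c): 29 + 19 + 7 + 10 + 12 + 7 + 12 = 96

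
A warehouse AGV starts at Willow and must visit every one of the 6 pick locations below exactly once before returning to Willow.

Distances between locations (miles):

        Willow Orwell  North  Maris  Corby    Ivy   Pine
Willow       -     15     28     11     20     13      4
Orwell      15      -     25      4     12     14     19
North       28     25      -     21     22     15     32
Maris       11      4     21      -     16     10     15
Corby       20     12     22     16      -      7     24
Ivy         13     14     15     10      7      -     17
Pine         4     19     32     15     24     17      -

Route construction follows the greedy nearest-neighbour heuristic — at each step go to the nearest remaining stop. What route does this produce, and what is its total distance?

Willow → [Pine:4 / Maris:11 / Ivy:13 / Orwell:15 / Corby:20 / North:28] → Pine (4)
Pine → [Maris:15 / Ivy:17 / Orwell:19 / Corby:24 / North:32] → Maris (15)
Maris → [Orwell:4 / Ivy:10 / Corby:16 / North:21] → Orwell (4)
Orwell → [Corby:12 / Ivy:14 / North:25] → Corby (12)
Corby → [Ivy:7 / North:22] → Ivy (7)
Ivy → [North:15] → North (15)
Return North→Willow: 28.
Total = 4 + 15 + 4 + 12 + 7 + 15 + 28 = 85.

Nearest-neighbour total = 85 miles; route Willow → Pine → Maris → Orwell → Corby → Ivy → North → Willow.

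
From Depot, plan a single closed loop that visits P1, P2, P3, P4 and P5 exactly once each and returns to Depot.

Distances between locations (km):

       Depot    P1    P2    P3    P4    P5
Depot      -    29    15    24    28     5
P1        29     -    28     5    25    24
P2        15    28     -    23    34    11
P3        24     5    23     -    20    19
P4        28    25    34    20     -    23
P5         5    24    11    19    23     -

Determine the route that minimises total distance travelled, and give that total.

There are 60 distinct closed tours to check (reversals are equivalent).
Depot→P1→P2→P3→P4→P5→Depot: 29+28+23+20+23+5 = 128
Depot→P1→P2→P3→P5→P4→Depot: 29+28+23+19+23+28 = 150
Depot→P1→P2→P4→P3→P5→Depot: 29+28+34+20+19+5 = 135
Depot→P1→P2→P4→P5→P3→Depot: 29+28+34+23+19+24 = 157
Depot→P1→P2→P5→P3→P4→Depot: 29+28+11+19+20+28 = 135
Depot→P1→P2→P5→P4→P3→Depot: 29+28+11+23+20+24 = 135
Depot→P1→P3→P2→P4→P5→Depot: 29+5+23+34+23+5 = 119
Depot→P1→P3→P2→P5→P4→Depot: 29+5+23+11+23+28 = 119
Depot→P1→P3→P4→P2→P5→Depot: 29+5+20+34+11+5 = 104
Depot→P1→P3→P4→P5→P2→Depot: 29+5+20+23+11+15 = 103
Depot→P1→P3→P5→P2→P4→Depot: 29+5+19+11+34+28 = 126
Depot→P1→P3→P5→P4→P2→Depot: 29+5+19+23+34+15 = 125
Depot→P1→P4→P2→P3→P5→Depot: 29+25+34+23+19+5 = 135
Depot→P1→P4→P2→P5→P3→Depot: 29+25+34+11+19+24 = 142
… (46 more)
Depot→P2→P1→P3→P4→P5→Depot: 15+28+5+20+23+5 = 96  ← best
The minimum is 96.
One optimal route: Depot → P2 → P1 → P3 → P4 → P5 → Depot (or its reverse).

Minimum total distance: 96 km.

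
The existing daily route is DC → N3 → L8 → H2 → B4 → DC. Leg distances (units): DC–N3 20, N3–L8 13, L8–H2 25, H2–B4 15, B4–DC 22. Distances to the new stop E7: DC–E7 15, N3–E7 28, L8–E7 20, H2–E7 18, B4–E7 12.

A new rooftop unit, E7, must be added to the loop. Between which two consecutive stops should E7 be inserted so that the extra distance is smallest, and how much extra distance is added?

Minimum extra distance: 5, inserting E7 between B4 and DC.

Insertion cost between consecutive stops i–j is d(i,E7) + d(E7,j) − d(i,j):
  between DC and N3: 15 + 28 − 20 = 23
  between N3 and L8: 28 + 20 − 13 = 35
  between L8 and H2: 20 + 18 − 25 = 13
  between H2 and B4: 18 + 12 − 15 = 15
  between B4 and DC: 12 + 15 − 22 = 5
Cheapest insertion is between B4 and DC, adding 5.
New total = 95 + 5 = 100.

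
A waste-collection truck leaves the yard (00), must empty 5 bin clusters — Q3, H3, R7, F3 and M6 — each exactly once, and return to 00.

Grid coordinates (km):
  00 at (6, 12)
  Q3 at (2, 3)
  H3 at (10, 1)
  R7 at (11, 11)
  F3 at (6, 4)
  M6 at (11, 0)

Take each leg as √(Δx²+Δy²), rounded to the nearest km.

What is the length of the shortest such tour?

With 5 stops there are 5!/2 = 60 distinct round trips (a route and its reverse cost the same).
00→Q3→H3→R7→F3→M6→00: 10+8+10+9+6+13 = 56
00→Q3→H3→R7→M6→F3→00: 10+8+10+11+6+8 = 53
00→Q3→H3→F3→R7→M6→00: 10+8+5+9+11+13 = 56
00→Q3→H3→F3→M6→R7→00: 10+8+5+6+11+5 = 45
00→Q3→H3→M6→R7→F3→00: 10+8+1+11+9+8 = 47
00→Q3→H3→M6→F3→R7→00: 10+8+1+6+9+5 = 39
00→Q3→R7→H3→F3→M6→00: 10+12+10+5+6+13 = 56
00→Q3→R7→H3→M6→F3→00: 10+12+10+1+6+8 = 47
00→Q3→R7→F3→H3→M6→00: 10+12+9+5+1+13 = 50
00→Q3→R7→F3→M6→H3→00: 10+12+9+6+1+12 = 50
00→Q3→R7→M6→H3→F3→00: 10+12+11+1+5+8 = 47
00→Q3→R7→M6→F3→H3→00: 10+12+11+6+5+12 = 56
00→Q3→F3→H3→R7→M6→00: 10+4+5+10+11+13 = 53
00→Q3→F3→H3→M6→R7→00: 10+4+5+1+11+5 = 36
… (46 more)
The minimum is 36.
One optimal route: 00 → Q3 → F3 → H3 → M6 → R7 → 00 (or its reverse).

Shortest round trip = 36 km.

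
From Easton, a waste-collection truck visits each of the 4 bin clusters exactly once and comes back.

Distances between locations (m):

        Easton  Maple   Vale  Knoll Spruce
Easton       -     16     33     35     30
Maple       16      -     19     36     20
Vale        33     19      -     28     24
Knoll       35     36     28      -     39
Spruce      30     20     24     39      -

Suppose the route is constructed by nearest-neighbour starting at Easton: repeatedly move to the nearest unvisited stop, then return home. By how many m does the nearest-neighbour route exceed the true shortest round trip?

From Easton: Maple=16, Spruce=30, Vale=33, Knoll=35 → choose Maple (16).
From Maple: Vale=19, Spruce=20, Knoll=36 → choose Vale (19).
From Vale: Spruce=24, Knoll=28 → choose Spruce (24).
From Spruce: Knoll=39 → choose Knoll (39).
NN route Easton → Maple → Vale → Spruce → Knoll → Easton costs 133.
Optimal: Easton → Maple → Spruce → Vale → Knoll → Easton costs 123 (by enumerating all 12 distinct tours).
Excess = 133 − 123 = 10.

The nearest-neighbour route is 10 m longer than optimal.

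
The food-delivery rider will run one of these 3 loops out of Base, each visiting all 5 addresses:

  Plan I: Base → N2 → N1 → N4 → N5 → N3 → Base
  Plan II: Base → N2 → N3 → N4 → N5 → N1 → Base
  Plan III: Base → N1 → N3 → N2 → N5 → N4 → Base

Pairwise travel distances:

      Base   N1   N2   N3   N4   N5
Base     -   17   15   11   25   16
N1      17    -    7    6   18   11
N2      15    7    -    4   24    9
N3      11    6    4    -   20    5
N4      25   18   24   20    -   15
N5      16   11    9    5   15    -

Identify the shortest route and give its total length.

Plan I: 15 + 7 + 18 + 15 + 5 + 11 = 71
Plan II: 15 + 4 + 20 + 15 + 11 + 17 = 82
Plan III: 17 + 6 + 4 + 9 + 15 + 25 = 76

Shortest is Plan I, total 71.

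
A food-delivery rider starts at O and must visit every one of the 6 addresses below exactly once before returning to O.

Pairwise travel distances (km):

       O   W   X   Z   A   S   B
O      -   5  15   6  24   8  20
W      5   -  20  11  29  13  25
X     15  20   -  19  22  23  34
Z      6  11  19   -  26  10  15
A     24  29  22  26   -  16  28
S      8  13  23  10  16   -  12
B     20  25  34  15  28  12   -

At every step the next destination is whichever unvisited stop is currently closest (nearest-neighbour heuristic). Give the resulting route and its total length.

From O: distances to unvisited — W=5, Z=6, S=8, X=15, B=20, A=24. Nearest is W (5).
From W: distances to unvisited — Z=11, S=13, X=20, B=25, A=29. Nearest is Z (11).
From Z: distances to unvisited — S=10, B=15, X=19, A=26. Nearest is S (10).
From S: distances to unvisited — B=12, A=16, X=23. Nearest is B (12).
From B: distances to unvisited — A=28, X=34. Nearest is A (28).
From A: distances to unvisited — X=22. Nearest is X (22).
Return X→O: 15.
Total = 5 + 11 + 10 + 12 + 28 + 22 + 15 = 103.

103 km along O → W → Z → S → B → A → X → O.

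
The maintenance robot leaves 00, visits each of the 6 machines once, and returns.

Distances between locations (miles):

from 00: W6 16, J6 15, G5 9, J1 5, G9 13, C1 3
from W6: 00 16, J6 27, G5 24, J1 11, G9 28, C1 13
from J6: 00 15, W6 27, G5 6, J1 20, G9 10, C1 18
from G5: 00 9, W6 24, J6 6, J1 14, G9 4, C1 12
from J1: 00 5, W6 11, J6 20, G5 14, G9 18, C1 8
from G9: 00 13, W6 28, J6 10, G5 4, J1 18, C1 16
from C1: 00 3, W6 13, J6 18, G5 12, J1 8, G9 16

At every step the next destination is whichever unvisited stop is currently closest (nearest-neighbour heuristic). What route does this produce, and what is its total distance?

00 → [C1:3 / J1:5 / G5:9 / G9:13 / J6:15 / W6:16] → C1 (3)
C1 → [J1:8 / G5:12 / W6:13 / G9:16 / J6:18] → J1 (8)
J1 → [W6:11 / G5:14 / G9:18 / J6:20] → W6 (11)
W6 → [G5:24 / J6:27 / G9:28] → G5 (24)
G5 → [G9:4 / J6:6] → G9 (4)
G9 → [J6:10] → J6 (10)
Return J6→00: 15.
Total = 3 + 8 + 11 + 24 + 4 + 10 + 15 = 75.

Total distance 75 miles via the nearest-neighbour route 00 → C1 → J1 → W6 → G5 → G9 → J6 → 00.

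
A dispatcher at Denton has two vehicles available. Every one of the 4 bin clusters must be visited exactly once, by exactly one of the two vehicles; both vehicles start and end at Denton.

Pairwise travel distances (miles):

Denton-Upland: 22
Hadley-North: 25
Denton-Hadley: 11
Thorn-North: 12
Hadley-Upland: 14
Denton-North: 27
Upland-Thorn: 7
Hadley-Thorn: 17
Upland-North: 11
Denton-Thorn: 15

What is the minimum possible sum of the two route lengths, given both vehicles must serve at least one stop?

Minimum combined distance: 82 miles.

There are 2^3 − 1 = 7 ways to divide the 4 stops into two non-empty groups. For each, the best each vehicle can do is its own shortest tour through its group:
  {Hadley} + {Upland, Thorn, North}: 22 + 60 = 82
  {Upland} + {Hadley, Thorn, North}: 44 + 63 = 107
  {Hadley, Upland} + {Thorn, North}: 47 + 54 = 101
  {Thorn} + {Hadley, Upland, North}: 30 + 63 = 93
  {Hadley, Thorn} + {Upland, North}: 43 + 60 = 103
  {Upland, Thorn} + {Hadley, North}: 44 + 63 = 107
  … (7 splits in total)
Best: vehicle 1 Denton → Hadley → Denton = 22; vehicle 2 Denton → Upland → North → Thorn → Denton = 60; combined 82.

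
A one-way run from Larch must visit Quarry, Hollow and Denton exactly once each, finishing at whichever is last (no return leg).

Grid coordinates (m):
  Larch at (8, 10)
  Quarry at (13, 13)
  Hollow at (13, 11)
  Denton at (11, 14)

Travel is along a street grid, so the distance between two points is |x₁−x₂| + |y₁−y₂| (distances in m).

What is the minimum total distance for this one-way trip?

There are 3! = 6 possible orderings.
Larch → Quarry → Hollow → Denton: 8+2+5 = 15
Larch → Quarry → Denton → Hollow: 8+3+5 = 16
Larch → Hollow → Quarry → Denton: 6+2+3 = 11
Larch → Hollow → Denton → Quarry: 6+5+3 = 14
Larch → Denton → Quarry → Hollow: 7+3+2 = 12
Larch → Denton → Hollow → Quarry: 7+5+2 = 14
The minimum is 11.
One shortest path: Larch → Hollow → Quarry → Denton.

11 m — the minimum one-way total.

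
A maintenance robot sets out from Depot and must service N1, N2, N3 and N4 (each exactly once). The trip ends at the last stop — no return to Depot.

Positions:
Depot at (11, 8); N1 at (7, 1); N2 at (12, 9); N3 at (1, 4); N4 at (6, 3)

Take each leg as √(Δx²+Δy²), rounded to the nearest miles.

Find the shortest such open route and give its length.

There are 4! = 24 possible orderings.
Depot→N1→N2→N3→N4: 8+9+12+5 = 34
Depot→N1→N2→N4→N3: 8+9+8+5 = 30
Depot→N1→N3→N2→N4: 8+7+12+8 = 35
Depot→N1→N3→N4→N2: 8+7+5+8 = 28
Depot→N1→N4→N2→N3: 8+2+8+12 = 30
Depot→N1→N4→N3→N2: 8+2+5+12 = 27
Depot→N2→N1→N3→N4: 1+9+7+5 = 22
Depot→N2→N1→N4→N3: 1+9+2+5 = 17
Depot→N2→N3→N1→N4: 1+12+7+2 = 22
Depot→N2→N3→N4→N1: 1+12+5+2 = 20
Depot→N2→N4→N1→N3: 1+8+2+7 = 18
Depot→N2→N4→N3→N1: 1+8+5+7 = 21
Depot→N3→N1→N2→N4: 11+7+9+8 = 35
Depot→N3→N1→N4→N2: 11+7+2+8 = 28
… (10 more)
The minimum is 17.
One shortest path: Depot → N2 → N1 → N4 → N3.

Minimum one-way distance = 17 miles.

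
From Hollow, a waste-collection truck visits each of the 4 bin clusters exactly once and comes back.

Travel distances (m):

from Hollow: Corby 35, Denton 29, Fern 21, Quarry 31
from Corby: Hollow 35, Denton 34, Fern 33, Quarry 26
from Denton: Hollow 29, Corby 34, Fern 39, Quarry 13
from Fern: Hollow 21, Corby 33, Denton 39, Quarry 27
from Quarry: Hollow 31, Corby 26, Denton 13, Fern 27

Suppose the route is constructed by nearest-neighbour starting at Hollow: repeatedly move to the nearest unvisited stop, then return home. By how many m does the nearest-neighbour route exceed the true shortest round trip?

Hollow: Fern=21, Denton=29, Quarry=31, Corby=35 ⇒ Fern
Fern: Quarry=27, Corby=33, Denton=39 ⇒ Quarry
Quarry: Denton=13, Corby=26 ⇒ Denton
Denton: Corby=34 ⇒ Corby
NN route Hollow → Fern → Quarry → Denton → Corby → Hollow costs 130.
Optimal: Hollow → Denton → Quarry → Corby → Fern → Hollow costs 122 (by enumerating all 12 distinct tours).
Excess = 130 − 122 = 8.

8 m longer than the optimal tour.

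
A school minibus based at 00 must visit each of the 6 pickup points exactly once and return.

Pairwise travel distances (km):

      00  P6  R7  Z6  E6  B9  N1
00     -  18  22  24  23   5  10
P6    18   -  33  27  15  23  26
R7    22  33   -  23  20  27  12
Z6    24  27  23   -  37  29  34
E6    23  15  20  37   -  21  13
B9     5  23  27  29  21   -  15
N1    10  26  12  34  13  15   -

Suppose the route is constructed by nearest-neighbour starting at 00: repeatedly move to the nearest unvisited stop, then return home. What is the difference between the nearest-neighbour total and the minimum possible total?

From 00: B9=5, N1=10, P6=18, R7=22, E6=23, Z6=24 → choose B9 (5).
From B9: N1=15, E6=21, P6=23, R7=27, Z6=29 → choose N1 (15).
From N1: R7=12, E6=13, P6=26, Z6=34 → choose R7 (12).
From R7: E6=20, Z6=23, P6=33 → choose E6 (20).
From E6: P6=15, Z6=37 → choose P6 (15).
From P6: Z6=27 → choose Z6 (27).
NN route 00 → B9 → N1 → R7 → E6 → P6 → Z6 → 00 costs 118.
Optimal: 00 → B9 → E6 → P6 → Z6 → R7 → N1 → 00 costs 113 (by enumerating all 360 distinct tours).
Excess = 118 − 113 = 5.

The nearest-neighbour route is 5 km longer than optimal.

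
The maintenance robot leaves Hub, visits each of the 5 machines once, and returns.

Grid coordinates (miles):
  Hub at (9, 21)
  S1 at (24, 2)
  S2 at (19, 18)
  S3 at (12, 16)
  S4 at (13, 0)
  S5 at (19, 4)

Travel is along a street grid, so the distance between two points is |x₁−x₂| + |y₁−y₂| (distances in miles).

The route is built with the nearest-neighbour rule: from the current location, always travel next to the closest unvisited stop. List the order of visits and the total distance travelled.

76 miles along Hub → S3 → S2 → S5 → S1 → S4 → Hub.

Hub → [S3:8 / S2:13 / S4:25 / S5:27 / S1:34] → S3 (8)
S3 → [S2:9 / S4:17 / S5:19 / S1:26] → S2 (9)
S2 → [S5:14 / S1:21 / S4:24] → S5 (14)
S5 → [S1:7 / S4:10] → S1 (7)
S1 → [S4:13] → S4 (13)
Return S4→Hub: 25.
Total = 8 + 9 + 14 + 7 + 13 + 25 = 76.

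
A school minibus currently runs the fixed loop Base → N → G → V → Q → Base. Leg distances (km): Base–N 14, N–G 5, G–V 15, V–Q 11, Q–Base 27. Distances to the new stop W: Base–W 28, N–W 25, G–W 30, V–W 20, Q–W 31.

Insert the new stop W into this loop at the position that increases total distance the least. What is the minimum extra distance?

+32 km — insert W between Q and Base.

Insertion cost between consecutive stops i–j is d(i,W) + d(W,j) − d(i,j):
  between Base and N: 28 + 25 − 14 = 39
  between N and G: 25 + 30 − 5 = 50
  between G and V: 30 + 20 − 15 = 35
  between V and Q: 20 + 31 − 11 = 40
  between Q and Base: 31 + 28 − 27 = 32
Cheapest insertion is between Q and Base, adding 32.
New total = 72 + 32 = 104.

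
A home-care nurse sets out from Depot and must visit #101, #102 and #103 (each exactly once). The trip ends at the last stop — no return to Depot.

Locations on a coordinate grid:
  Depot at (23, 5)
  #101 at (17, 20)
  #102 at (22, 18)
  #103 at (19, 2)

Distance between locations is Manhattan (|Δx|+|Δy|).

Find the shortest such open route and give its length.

There are 3! = 6 possible orderings.
Depot - #101 - #102 - #103: 21+7+19 = 47
Depot - #101 - #103 - #102: 21+20+19 = 60
Depot - #102 - #101 - #103: 14+7+20 = 41
Depot - #102 - #103 - #101: 14+19+20 = 53
Depot - #103 - #101 - #102: 7+20+7 = 34
Depot - #103 - #102 - #101: 7+19+7 = 33
The minimum is 33.
One shortest path: Depot → #103 → #102 → #101.

Shortest open route: 33.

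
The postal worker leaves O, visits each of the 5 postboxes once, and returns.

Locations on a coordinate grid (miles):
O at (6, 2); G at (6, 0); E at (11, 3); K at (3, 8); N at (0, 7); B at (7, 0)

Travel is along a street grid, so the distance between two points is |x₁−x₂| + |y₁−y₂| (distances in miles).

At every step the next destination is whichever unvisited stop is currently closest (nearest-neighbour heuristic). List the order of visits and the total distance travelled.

Total distance 38 miles via the nearest-neighbour route O → G → B → E → K → N → O.

At O the remaining stops are G 2, B 3, E 6, K 9, N 11; go to G.
At G the remaining stops are B 1, E 8, K 11, N 13; go to B.
At B the remaining stops are E 7, K 12, N 14; go to E.
At E the remaining stops are K 13, N 15; go to K.
At K the remaining stops are N 4; go to N.
Return N→O: 11.
Total = 2 + 1 + 7 + 13 + 4 + 11 = 38.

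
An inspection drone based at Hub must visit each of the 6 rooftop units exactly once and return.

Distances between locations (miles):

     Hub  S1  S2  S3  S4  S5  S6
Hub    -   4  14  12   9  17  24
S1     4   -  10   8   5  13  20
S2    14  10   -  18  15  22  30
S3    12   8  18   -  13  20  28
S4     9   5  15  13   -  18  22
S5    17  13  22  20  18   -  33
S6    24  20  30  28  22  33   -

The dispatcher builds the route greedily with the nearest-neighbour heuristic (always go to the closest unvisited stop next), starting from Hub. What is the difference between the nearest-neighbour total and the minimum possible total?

Hub: S1=4, S4=9, S3=12, S2=14, S5=17, S6=24 ⇒ S1
S1: S4=5, S3=8, S2=10, S5=13, S6=20 ⇒ S4
S4: S3=13, S2=15, S5=18, S6=22 ⇒ S3
S3: S2=18, S5=20, S6=28 ⇒ S2
S2: S5=22, S6=30 ⇒ S5
S5: S6=33 ⇒ S6
NN route Hub → S1 → S4 → S3 → S2 → S5 → S6 → Hub costs 119.
Optimal: Hub → S1 → S2 → S5 → S3 → S4 → S6 → Hub costs 115 (by enumerating all 360 distinct tours).
Excess = 119 − 115 = 4.

The nearest-neighbour route is 4 miles longer than optimal.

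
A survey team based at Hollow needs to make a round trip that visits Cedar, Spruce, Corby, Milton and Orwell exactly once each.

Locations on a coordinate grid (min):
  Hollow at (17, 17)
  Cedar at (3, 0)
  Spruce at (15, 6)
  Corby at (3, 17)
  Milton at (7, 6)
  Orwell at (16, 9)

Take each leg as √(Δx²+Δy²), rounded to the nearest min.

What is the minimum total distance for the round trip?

With 5 stops there are 5!/2 = 60 distinct round trips (a route and its reverse cost the same).
Hollow-Cedar-Spruce-Corby-Milton-Orwell-Hollow: 22+13+16+12+9+8 = 80
Hollow-Cedar-Spruce-Corby-Orwell-Milton-Hollow: 22+13+16+15+9+15 = 90
Hollow-Cedar-Spruce-Milton-Corby-Orwell-Hollow: 22+13+8+12+15+8 = 78
Hollow-Cedar-Spruce-Milton-Orwell-Corby-Hollow: 22+13+8+9+15+14 = 81
Hollow-Cedar-Spruce-Orwell-Corby-Milton-Hollow: 22+13+3+15+12+15 = 80
Hollow-Cedar-Spruce-Orwell-Milton-Corby-Hollow: 22+13+3+9+12+14 = 73
Hollow-Cedar-Corby-Spruce-Milton-Orwell-Hollow: 22+17+16+8+9+8 = 80
Hollow-Cedar-Corby-Spruce-Orwell-Milton-Hollow: 22+17+16+3+9+15 = 82
Hollow-Cedar-Corby-Milton-Spruce-Orwell-Hollow: 22+17+12+8+3+8 = 70
Hollow-Cedar-Corby-Milton-Orwell-Spruce-Hollow: 22+17+12+9+3+11 = 74
Hollow-Cedar-Corby-Orwell-Spruce-Milton-Hollow: 22+17+15+3+8+15 = 80
Hollow-Cedar-Corby-Orwell-Milton-Spruce-Hollow: 22+17+15+9+8+11 = 82
Hollow-Cedar-Milton-Spruce-Corby-Orwell-Hollow: 22+7+8+16+15+8 = 76
Hollow-Cedar-Milton-Spruce-Orwell-Corby-Hollow: 22+7+8+3+15+14 = 69
… (46 more)
Hollow-Corby-Cedar-Milton-Spruce-Orwell-Hollow: 14+17+7+8+3+8 = 57  ← best
The minimum is 57.
One optimal route: Hollow → Corby → Cedar → Milton → Spruce → Orwell → Hollow (or its reverse).

Shortest round trip = 57 min.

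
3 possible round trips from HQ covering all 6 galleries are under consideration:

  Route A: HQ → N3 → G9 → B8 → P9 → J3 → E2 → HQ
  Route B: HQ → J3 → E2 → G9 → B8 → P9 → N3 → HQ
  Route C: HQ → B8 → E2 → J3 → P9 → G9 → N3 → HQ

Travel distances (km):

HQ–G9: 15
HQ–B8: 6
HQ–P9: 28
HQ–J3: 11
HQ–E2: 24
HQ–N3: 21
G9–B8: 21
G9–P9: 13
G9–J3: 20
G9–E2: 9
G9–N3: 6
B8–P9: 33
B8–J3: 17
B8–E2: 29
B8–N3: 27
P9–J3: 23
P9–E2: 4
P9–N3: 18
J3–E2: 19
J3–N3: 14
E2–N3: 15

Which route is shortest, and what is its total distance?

Route A: 21 + 6 + 21 + 33 + 23 + 19 + 24 = 147
Route B: 11 + 19 + 9 + 21 + 33 + 18 + 21 = 132
Route C: 6 + 29 + 19 + 23 + 13 + 6 + 21 = 117

117 km — Route C is the shortest.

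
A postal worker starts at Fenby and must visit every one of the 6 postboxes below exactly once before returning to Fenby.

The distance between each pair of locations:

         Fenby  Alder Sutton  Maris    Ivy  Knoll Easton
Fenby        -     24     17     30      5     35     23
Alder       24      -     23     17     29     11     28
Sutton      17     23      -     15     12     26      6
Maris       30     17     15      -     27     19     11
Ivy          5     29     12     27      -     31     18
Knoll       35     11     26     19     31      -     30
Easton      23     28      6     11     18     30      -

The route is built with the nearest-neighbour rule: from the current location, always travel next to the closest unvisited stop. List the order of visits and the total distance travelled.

Nearest-neighbour total = 97; route Fenby → Ivy → Sutton → Easton → Maris → Alder → Knoll → Fenby.

Fenby → [Ivy:5 / Sutton:17 / Easton:23 / Alder:24 / Maris:30 / Knoll:35] → Ivy (5)
Ivy → [Sutton:12 / Easton:18 / Maris:27 / Alder:29 / Knoll:31] → Sutton (12)
Sutton → [Easton:6 / Maris:15 / Alder:23 / Knoll:26] → Easton (6)
Easton → [Maris:11 / Alder:28 / Knoll:30] → Maris (11)
Maris → [Alder:17 / Knoll:19] → Alder (17)
Alder → [Knoll:11] → Knoll (11)
Return Knoll→Fenby: 35.
Total = 5 + 12 + 6 + 11 + 17 + 11 + 35 = 97.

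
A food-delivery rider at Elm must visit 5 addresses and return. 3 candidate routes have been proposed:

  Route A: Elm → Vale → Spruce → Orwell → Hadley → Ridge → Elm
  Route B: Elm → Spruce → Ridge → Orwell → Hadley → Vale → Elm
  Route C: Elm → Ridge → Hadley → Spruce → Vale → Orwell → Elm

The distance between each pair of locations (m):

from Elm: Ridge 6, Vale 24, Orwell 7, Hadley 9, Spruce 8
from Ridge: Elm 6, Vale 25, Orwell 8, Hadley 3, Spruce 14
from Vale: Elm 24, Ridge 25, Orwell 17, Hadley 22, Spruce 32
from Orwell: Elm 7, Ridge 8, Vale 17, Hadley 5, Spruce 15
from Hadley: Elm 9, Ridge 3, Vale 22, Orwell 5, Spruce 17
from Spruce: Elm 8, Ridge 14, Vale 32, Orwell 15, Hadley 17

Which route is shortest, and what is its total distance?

Shortest is Route B, total 81 m.

Route A: 24 + 32 + 15 + 5 + 3 + 6 = 85
Route B: 8 + 14 + 8 + 5 + 22 + 24 = 81
Route C: 6 + 3 + 17 + 32 + 17 + 7 = 82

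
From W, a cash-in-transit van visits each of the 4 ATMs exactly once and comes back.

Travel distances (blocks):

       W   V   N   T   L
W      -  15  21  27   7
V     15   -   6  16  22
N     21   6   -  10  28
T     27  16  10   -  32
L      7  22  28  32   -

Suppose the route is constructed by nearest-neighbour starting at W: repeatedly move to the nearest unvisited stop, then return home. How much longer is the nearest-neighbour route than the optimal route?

2 blocks longer than the optimal tour.

W: L=7, V=15, N=21, T=27 ⇒ L
L: V=22, N=28, T=32 ⇒ V
V: N=6, T=16 ⇒ N
N: T=10 ⇒ T
NN route W → L → V → N → T → W costs 72.
Optimal: W → V → N → T → L → W costs 70 (by enumerating all 12 distinct tours).
Excess = 72 − 70 = 2.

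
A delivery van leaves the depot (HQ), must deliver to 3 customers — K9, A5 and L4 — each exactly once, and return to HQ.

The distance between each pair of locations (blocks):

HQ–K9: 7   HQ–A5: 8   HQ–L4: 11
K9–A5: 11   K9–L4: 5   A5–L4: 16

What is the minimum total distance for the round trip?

Shortest round trip = 35 blocks.

With 3 stops there are 3!/2 = 3 distinct round trips (a route and its reverse cost the same).
HQ - K9 - A5 - L4 - HQ: 7+11+16+11 = 45
HQ - K9 - L4 - A5 - HQ: 7+5+16+8 = 36
HQ - A5 - K9 - L4 - HQ: 8+11+5+11 = 35
The minimum is 35.
One optimal route: HQ → A5 → K9 → L4 → HQ (or its reverse).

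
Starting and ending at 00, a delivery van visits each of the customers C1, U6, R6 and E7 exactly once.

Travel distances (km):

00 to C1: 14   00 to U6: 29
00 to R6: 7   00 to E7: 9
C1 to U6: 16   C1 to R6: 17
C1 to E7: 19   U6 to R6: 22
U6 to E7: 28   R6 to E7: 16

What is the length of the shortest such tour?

Shortest round trip = 73 km.

00→C1→U6→R6→E7→00: 14+16+22+16+9 = 77
00→C1→U6→E7→R6→00: 14+16+28+16+7 = 81
00→C1→R6→U6→E7→00: 14+17+22+28+9 = 90
00→C1→R6→E7→U6→00: 14+17+16+28+29 = 104
00→C1→E7→U6→R6→00: 14+19+28+22+7 = 90
00→C1→E7→R6→U6→00: 14+19+16+22+29 = 100
00→U6→C1→R6→E7→00: 29+16+17+16+9 = 87
00→U6→C1→E7→R6→00: 29+16+19+16+7 = 87
00→U6→R6→C1→E7→00: 29+22+17+19+9 = 96
00→U6→E7→C1→R6→00: 29+28+19+17+7 = 100
00→R6→C1→U6→E7→00: 7+17+16+28+9 = 77
00→R6→U6→C1→E7→00: 7+22+16+19+9 = 73
The minimum is 73.
One optimal route: 00 → R6 → U6 → C1 → E7 → 00 (or its reverse).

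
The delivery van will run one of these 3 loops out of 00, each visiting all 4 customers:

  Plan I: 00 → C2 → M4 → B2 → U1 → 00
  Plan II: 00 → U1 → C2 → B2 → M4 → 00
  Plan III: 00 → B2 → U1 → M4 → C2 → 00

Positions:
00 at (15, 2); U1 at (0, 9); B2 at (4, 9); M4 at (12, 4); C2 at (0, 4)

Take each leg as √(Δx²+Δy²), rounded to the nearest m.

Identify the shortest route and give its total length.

Plan I: 15 + 12 + 9 + 4 + 17 = 57
Plan II: 17 + 5 + 6 + 9 + 4 = 41
Plan III: 13 + 4 + 13 + 12 + 15 = 57

Shortest is Plan II, total 41 m.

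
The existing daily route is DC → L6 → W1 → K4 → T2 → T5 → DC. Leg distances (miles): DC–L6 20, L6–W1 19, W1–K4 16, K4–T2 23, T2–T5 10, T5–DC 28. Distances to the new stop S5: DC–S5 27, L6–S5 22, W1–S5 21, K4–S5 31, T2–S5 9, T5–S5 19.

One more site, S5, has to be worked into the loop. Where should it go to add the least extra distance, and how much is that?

Insertion cost between consecutive stops i–j is d(i,S5) + d(S5,j) − d(i,j):
  between DC and L6: 27 + 22 − 20 = 29
  between L6 and W1: 22 + 21 − 19 = 24
  between W1 and K4: 21 + 31 − 16 = 36
  between K4 and T2: 31 + 9 − 23 = 17
  between T2 and T5: 9 + 19 − 10 = 18
  between T5 and DC: 19 + 27 − 28 = 18
Cheapest insertion is between K4 and T2, adding 17.
New total = 116 + 17 = 133.

Minimum extra distance: 17 miles, inserting S5 between K4 and T2.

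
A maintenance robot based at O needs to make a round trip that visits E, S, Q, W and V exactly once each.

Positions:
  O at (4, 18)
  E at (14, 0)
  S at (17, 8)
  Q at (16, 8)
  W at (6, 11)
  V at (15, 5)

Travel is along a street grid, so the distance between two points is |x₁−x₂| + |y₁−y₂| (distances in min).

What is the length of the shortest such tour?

O-E-S-Q-W-V-O: 28+11+1+13+15+24 = 92
O-E-S-Q-V-W-O: 28+11+1+4+15+9 = 68
O-E-S-W-Q-V-O: 28+11+14+13+4+24 = 94
O-E-S-W-V-Q-O: 28+11+14+15+4+22 = 94
O-E-S-V-Q-W-O: 28+11+5+4+13+9 = 70
O-E-S-V-W-Q-O: 28+11+5+15+13+22 = 94
O-E-Q-S-W-V-O: 28+10+1+14+15+24 = 92
O-E-Q-S-V-W-O: 28+10+1+5+15+9 = 68
O-E-Q-W-S-V-O: 28+10+13+14+5+24 = 94
O-E-Q-W-V-S-O: 28+10+13+15+5+23 = 94
O-E-Q-V-S-W-O: 28+10+4+5+14+9 = 70
O-E-Q-V-W-S-O: 28+10+4+15+14+23 = 94
O-E-W-S-Q-V-O: 28+19+14+1+4+24 = 90
O-E-W-S-V-Q-O: 28+19+14+5+4+22 = 92
… (46 more)
O-E-V-S-Q-W-O: 28+6+5+1+13+9 = 62  ← best
The minimum is 62.
One optimal route: O → E → V → S → Q → W → O (or its reverse).

Shortest round trip = 62 min.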